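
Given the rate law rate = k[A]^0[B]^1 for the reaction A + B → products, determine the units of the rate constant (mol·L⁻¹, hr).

hr⁻¹

Step 1: Overall order = 0 + 1 = 1.
Step 2: rate has units mol·L⁻¹·hr⁻¹; [A]^0[B]^1 has units (mol·L⁻¹)^1.
Step 3: k = rate/([A]^0[B]^1), so units of k = (mol·L⁻¹)^(1-1)·hr⁻¹ = hr⁻¹.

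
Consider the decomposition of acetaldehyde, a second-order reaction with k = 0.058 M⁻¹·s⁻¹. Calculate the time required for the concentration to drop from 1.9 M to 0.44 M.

30.11 s

Step 1: For second-order: t = (1/[CH₃CHO] - 1/[CH₃CHO]₀)/k
Step 2: t = (1/0.44 - 1/1.9)/0.058
Step 3: t = (2.273 - 0.5263)/0.058
Step 4: t = 1.746/0.058 = 30.11 s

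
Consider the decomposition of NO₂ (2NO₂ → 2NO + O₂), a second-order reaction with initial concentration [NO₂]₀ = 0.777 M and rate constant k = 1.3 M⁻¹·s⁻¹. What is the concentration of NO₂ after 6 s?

0.11 M

Step 1: For a second-order reaction: 1/[NO₂] = 1/[NO₂]₀ + kt
Step 2: 1/[NO₂] = 1/0.777 + 1.3 × 6
Step 3: 1/[NO₂] = 1.287 + 7.8 = 9.087
Step 4: [NO₂] = 1/9.087 = 0.11 M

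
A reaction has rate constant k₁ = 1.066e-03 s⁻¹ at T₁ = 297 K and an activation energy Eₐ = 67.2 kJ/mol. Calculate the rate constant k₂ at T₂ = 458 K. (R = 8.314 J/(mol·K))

1.522e+01 s⁻¹

Step 1: Use the two-temperature Arrhenius form: ln(k₂/k₁) = -Eₐ/R × (1/T₂ - 1/T₁)
Step 2: Convert Eₐ to J/mol: 67.2 kJ/mol = 67200 J/mol
Step 3: 1/T₂ - 1/T₁ = 1/458 - 1/297 = -1.183597e-03 K⁻¹
Step 4: ln(k₂/k₁) = -67200/8.314 × -1.183597e-03 = 9.56672
Step 5: k₂ = k₁ × exp(9.56672) = 1.066e-03 × 1.42815e+04 = 1.522e+01 s⁻¹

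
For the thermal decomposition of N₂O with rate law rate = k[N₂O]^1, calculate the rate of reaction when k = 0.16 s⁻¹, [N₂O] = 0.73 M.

0.1168 M/s

Step 1: Identify the rate law: rate = k[N₂O]^1
Step 2: Substitute values: rate = 0.16 × (0.73)^1
Step 3: Calculate: rate = 0.16 × 0.73 = 0.1168 M/s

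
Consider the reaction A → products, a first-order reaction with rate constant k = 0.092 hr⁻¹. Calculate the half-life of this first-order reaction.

7.534 hr

Step 1: For a first-order reaction, t₁/₂ = ln(2)/k
Step 2: t₁/₂ = ln(2)/0.092
Step 3: t₁/₂ = 0.6931/0.092 = 7.534 hr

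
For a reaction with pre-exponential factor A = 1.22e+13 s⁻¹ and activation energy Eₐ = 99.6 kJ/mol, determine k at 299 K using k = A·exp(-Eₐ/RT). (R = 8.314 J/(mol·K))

4.85e-05 s⁻¹

Step 1: Use the Arrhenius equation: k = A × exp(-Eₐ/RT)
Step 2: Convert Eₐ to J/mol: 99.6 kJ/mol = 99600 J/mol
Step 3: Calculate the exponent: -Eₐ/(RT) = -99600/(8.314 × 299) = -40.06620
Step 4: k = 1.22e+13 × exp(-40.06620)
Step 5: k = 1.22e+13 × 3.97622e-18 = 4.8510e-05 s⁻¹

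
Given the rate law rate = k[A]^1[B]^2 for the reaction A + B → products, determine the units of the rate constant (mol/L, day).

(mol/L)⁻²·day⁻¹

Step 1: Overall order = 1 + 2 = 3.
Step 2: rate has units mol/L·day⁻¹; [A]^1[B]^2 has units (mol/L)^3.
Step 3: k = rate/([A]^1[B]^2), so units of k = (mol/L)^(1-3)·day⁻¹ = (mol/L)⁻²·day⁻¹.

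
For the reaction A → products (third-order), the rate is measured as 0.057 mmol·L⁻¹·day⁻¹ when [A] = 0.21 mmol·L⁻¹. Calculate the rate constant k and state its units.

6.155 (mmol·L⁻¹)⁻²·day⁻¹

Step 1: rate = k[A]^3, so k = rate / [A]^3.
Step 2: k = 0.057 / (0.21)^3 = 0.057 / 0.009261.
Step 3: k = 6.155 (mmol·L⁻¹)⁻²·day⁻¹.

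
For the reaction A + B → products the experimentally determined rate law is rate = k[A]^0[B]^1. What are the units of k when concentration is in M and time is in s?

s⁻¹

Step 1: Overall order = 0 + 1 = 1.
Step 2: rate has units M·s⁻¹; [A]^0[B]^1 has units M^1.
Step 3: k = rate/([A]^0[B]^1), so units of k = M^(1-1)·s⁻¹ = s⁻¹.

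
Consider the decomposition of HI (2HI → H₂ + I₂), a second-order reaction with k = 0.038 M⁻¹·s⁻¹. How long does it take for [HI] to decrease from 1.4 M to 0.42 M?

43.86 s

Step 1: For second-order: t = (1/[HI] - 1/[HI]₀)/k
Step 2: t = (1/0.42 - 1/1.4)/0.038
Step 3: t = (2.381 - 0.7143)/0.038
Step 4: t = 1.667/0.038 = 43.86 s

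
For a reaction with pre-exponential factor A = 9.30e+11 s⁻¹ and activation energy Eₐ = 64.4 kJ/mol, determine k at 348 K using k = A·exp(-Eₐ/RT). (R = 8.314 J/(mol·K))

2.00e+02 s⁻¹

Step 1: Use the Arrhenius equation: k = A × exp(-Eₐ/RT)
Step 2: Convert Eₐ to J/mol: 64.4 kJ/mol = 64400 J/mol
Step 3: Calculate the exponent: -Eₐ/(RT) = -64400/(8.314 × 348) = -22.25854
Step 4: k = 9.30e+11 × exp(-22.25854)
Step 5: k = 9.30e+11 × 2.15397e-10 = 2.0032e+02 s⁻¹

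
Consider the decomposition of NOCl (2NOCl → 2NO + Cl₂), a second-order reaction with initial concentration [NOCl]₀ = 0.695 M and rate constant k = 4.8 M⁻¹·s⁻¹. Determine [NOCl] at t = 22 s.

0.009342 M

Step 1: For a second-order reaction: 1/[NOCl] = 1/[NOCl]₀ + kt
Step 2: 1/[NOCl] = 1/0.695 + 4.8 × 22
Step 3: 1/[NOCl] = 1.439 + 105.6 = 107
Step 4: [NOCl] = 1/107 = 0.009342 M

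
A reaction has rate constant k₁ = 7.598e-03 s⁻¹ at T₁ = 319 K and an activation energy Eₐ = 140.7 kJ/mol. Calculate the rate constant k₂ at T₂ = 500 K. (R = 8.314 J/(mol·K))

1.664e+06 s⁻¹

Step 1: Use the two-temperature Arrhenius form: ln(k₂/k₁) = -Eₐ/R × (1/T₂ - 1/T₁)
Step 2: Convert Eₐ to J/mol: 140.7 kJ/mol = 140700 J/mol
Step 3: 1/T₂ - 1/T₁ = 1/500 - 1/319 = -1.134796e-03 K⁻¹
Step 4: ln(k₂/k₁) = -140700/8.314 × -1.134796e-03 = 19.20445
Step 5: k₂ = k₁ × exp(19.20445) = 7.598e-03 × 2.18971e+08 = 1.664e+06 s⁻¹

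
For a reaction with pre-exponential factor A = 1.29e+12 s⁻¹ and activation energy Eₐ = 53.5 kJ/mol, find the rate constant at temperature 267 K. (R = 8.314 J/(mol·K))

4.40e+01 s⁻¹

Step 1: Use the Arrhenius equation: k = A × exp(-Eₐ/RT)
Step 2: Convert Eₐ to J/mol: 53.5 kJ/mol = 53500 J/mol
Step 3: Calculate the exponent: -Eₐ/(RT) = -53500/(8.314 × 267) = -24.10086
Step 4: k = 1.29e+12 × exp(-24.10086)
Step 5: k = 1.29e+12 × 3.41295e-11 = 4.4027e+01 s⁻¹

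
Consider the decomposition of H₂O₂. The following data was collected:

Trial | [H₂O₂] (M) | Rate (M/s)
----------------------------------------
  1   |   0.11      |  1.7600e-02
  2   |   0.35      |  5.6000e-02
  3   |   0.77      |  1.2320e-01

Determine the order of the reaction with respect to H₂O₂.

first order (1)

Step 1: Compare trials to find order n where rate₂/rate₁ = ([H₂O₂]₂/[H₂O₂]₁)^n
Step 2: rate₂/rate₁ = 5.6000e-02/1.7600e-02 = 3.182
Step 3: [H₂O₂]₂/[H₂O₂]₁ = 0.35/0.11 = 3.182
Step 4: n = ln(3.182)/ln(3.182) = 1.00 ≈ 1
Step 5: The reaction is first order in H₂O₂.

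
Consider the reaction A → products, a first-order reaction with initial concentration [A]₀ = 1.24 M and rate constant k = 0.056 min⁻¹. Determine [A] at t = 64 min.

0.03443 M

Step 1: For a first-order reaction: [A] = [A]₀ × e^(-kt)
Step 2: [A] = 1.24 × e^(-0.056 × 64)
Step 3: [A] = 1.24 × e^(-3.584)
Step 4: [A] = 1.24 × 0.0277644 = 0.03443 M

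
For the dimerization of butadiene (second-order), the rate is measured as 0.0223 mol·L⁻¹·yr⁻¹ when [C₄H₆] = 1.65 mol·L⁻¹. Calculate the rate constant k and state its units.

0.008191 (mol·L⁻¹)⁻¹·yr⁻¹

Step 1: rate = k[C₄H₆]^2, so k = rate / [C₄H₆]^2.
Step 2: k = 0.0223 / (1.65)^2 = 0.0223 / 2.722.
Step 3: k = 0.008191 (mol·L⁻¹)⁻¹·yr⁻¹.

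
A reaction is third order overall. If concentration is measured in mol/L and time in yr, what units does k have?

(mol/L)⁻²·yr⁻¹

Step 1: For overall order n, rate = k × (concentration)^n.
Step 2: Rate has units mol/L·yr⁻¹; concentration term has units (mol/L)^3.
Step 3: k = rate / (concentration)^n, so units of k = (mol/L)^(1-3)·yr⁻¹ = (mol/L)⁻²·yr⁻¹.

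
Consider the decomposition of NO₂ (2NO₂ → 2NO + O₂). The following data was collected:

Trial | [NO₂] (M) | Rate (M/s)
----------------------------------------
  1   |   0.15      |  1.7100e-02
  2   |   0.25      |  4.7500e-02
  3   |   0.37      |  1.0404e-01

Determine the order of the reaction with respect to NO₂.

second order (2)

Step 1: Compare trials to find order n where rate₂/rate₁ = ([NO₂]₂/[NO₂]₁)^n
Step 2: rate₂/rate₁ = 4.7500e-02/1.7100e-02 = 2.778
Step 3: [NO₂]₂/[NO₂]₁ = 0.25/0.15 = 1.667
Step 4: n = ln(2.778)/ln(1.667) = 2.00 ≈ 2
Step 5: The reaction is second order in NO₂.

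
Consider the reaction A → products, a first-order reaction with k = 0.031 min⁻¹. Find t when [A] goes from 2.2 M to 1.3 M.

16.97 min

Step 1: For first-order: t = ln([A]₀/[A])/k
Step 2: t = ln(2.2/1.3)/0.031
Step 3: t = ln(1.692)/0.031
Step 4: t = 0.5261/0.031 = 16.97 min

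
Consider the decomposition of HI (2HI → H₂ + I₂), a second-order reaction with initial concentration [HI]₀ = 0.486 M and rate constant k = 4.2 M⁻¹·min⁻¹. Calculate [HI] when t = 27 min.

0.008661 M

Step 1: For a second-order reaction: 1/[HI] = 1/[HI]₀ + kt
Step 2: 1/[HI] = 1/0.486 + 4.2 × 27
Step 3: 1/[HI] = 2.058 + 113.4 = 115.5
Step 4: [HI] = 1/115.5 = 0.008661 M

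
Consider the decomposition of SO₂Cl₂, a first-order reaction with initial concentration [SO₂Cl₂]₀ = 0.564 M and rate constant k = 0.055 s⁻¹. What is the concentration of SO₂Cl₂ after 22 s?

0.1682 M

Step 1: For a first-order reaction: [SO₂Cl₂] = [SO₂Cl₂]₀ × e^(-kt)
Step 2: [SO₂Cl₂] = 0.564 × e^(-0.055 × 22)
Step 3: [SO₂Cl₂] = 0.564 × e^(-1.21)
Step 4: [SO₂Cl₂] = 0.564 × 0.298197 = 0.1682 M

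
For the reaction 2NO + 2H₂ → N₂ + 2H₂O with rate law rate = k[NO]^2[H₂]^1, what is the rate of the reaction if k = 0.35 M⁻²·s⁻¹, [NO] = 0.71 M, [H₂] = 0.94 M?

0.1658 M/s

Step 1: The rate law is rate = k[NO]^2[H₂]^1
Step 2: Substitute: rate = 0.35 × (0.71)^2 × (0.94)^1
Step 3: rate = 0.35 × 0.5041 × 0.94 = 0.165849 M/s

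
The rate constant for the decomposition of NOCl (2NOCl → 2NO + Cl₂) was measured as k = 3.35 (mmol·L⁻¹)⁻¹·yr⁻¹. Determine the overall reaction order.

second order (2)

Step 1: The units of k for an nth-order reaction are (concentration)^(1-n)·(time)⁻¹.
Step 2: Here k has units (mmol·L⁻¹)⁻¹·yr⁻¹, so the concentration exponent is -1.
Step 3: 1 - n = -1 ⇒ n = 2. The reaction is second order.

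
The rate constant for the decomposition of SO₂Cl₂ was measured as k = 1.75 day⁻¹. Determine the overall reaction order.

first order (1)

Step 1: The units of k for an nth-order reaction are (concentration)^(1-n)·(time)⁻¹.
Step 2: Here k has units day⁻¹, so the concentration exponent is 0.
Step 3: 1 - n = 0 ⇒ n = 1. The reaction is first order.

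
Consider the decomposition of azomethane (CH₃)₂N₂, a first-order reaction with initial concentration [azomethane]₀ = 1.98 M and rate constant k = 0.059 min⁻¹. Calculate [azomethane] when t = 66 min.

0.04032 M

Step 1: For a first-order reaction: [azomethane] = [azomethane]₀ × e^(-kt)
Step 2: [azomethane] = 1.98 × e^(-0.059 × 66)
Step 3: [azomethane] = 1.98 × e^(-3.894)
Step 4: [azomethane] = 1.98 × 0.0203637 = 0.04032 M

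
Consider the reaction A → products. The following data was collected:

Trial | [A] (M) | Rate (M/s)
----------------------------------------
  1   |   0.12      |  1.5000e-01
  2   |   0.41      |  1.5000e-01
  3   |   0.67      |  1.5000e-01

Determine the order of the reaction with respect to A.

zeroth order (0)

Step 1: Compare trials - when concentration changes, rate stays constant.
Step 2: rate₂/rate₁ = 1.5000e-01/1.5000e-01 = 1
Step 3: [A]₂/[A]₁ = 0.41/0.12 = 3.417
Step 4: Since rate ratio ≈ (conc ratio)^0, the reaction is zeroth order.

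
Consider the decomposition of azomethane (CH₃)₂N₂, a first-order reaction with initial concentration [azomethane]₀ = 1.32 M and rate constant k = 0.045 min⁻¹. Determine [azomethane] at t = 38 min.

0.2387 M

Step 1: For a first-order reaction: [azomethane] = [azomethane]₀ × e^(-kt)
Step 2: [azomethane] = 1.32 × e^(-0.045 × 38)
Step 3: [azomethane] = 1.32 × e^(-1.71)
Step 4: [azomethane] = 1.32 × 0.180866 = 0.2387 M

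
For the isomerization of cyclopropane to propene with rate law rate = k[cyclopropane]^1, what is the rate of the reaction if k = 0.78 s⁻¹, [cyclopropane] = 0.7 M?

0.546 M/s

Step 1: Identify the rate law: rate = k[cyclopropane]^1
Step 2: Substitute values: rate = 0.78 × (0.7)^1
Step 3: Calculate: rate = 0.78 × 0.7 = 0.546 M/s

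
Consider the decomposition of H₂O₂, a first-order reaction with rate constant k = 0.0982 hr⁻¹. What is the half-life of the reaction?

7.059 hr

Step 1: For a first-order reaction, t₁/₂ = ln(2)/k
Step 2: t₁/₂ = ln(2)/0.0982
Step 3: t₁/₂ = 0.6931/0.0982 = 7.059 hr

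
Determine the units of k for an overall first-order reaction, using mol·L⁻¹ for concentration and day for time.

day⁻¹

Step 1: For overall order n, rate = k × (concentration)^n.
Step 2: Rate has units mol·L⁻¹·day⁻¹; concentration term has units (mol·L⁻¹)^1.
Step 3: k = rate / (concentration)^n, so units of k = (mol·L⁻¹)^(1-1)·day⁻¹ = day⁻¹.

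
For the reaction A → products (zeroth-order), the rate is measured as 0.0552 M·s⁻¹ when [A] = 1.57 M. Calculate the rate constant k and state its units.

0.0552 M·s⁻¹

Step 1: For a zeroth-order reaction, rate = k (independent of concentration).
Step 2: k = rate = 0.0552 M·s⁻¹.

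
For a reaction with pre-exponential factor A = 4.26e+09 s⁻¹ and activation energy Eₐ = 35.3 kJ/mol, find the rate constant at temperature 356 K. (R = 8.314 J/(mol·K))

2.82e+04 s⁻¹

Step 1: Use the Arrhenius equation: k = A × exp(-Eₐ/RT)
Step 2: Convert Eₐ to J/mol: 35.3 kJ/mol = 35300 J/mol
Step 3: Calculate the exponent: -Eₐ/(RT) = -35300/(8.314 × 356) = -11.92655
Step 4: k = 4.26e+09 × exp(-11.92655)
Step 5: k = 4.26e+09 × 6.61249e-06 = 2.8169e+04 s⁻¹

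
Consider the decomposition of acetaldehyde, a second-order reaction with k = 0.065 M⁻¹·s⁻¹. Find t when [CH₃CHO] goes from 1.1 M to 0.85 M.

4.114 s

Step 1: For second-order: t = (1/[CH₃CHO] - 1/[CH₃CHO]₀)/k
Step 2: t = (1/0.85 - 1/1.1)/0.065
Step 3: t = (1.176 - 0.9091)/0.065
Step 4: t = 0.2674/0.065 = 4.114 s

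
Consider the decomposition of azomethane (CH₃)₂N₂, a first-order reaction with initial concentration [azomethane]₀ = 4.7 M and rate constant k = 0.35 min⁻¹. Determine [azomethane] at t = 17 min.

0.01225 M

Step 1: For a first-order reaction: [azomethane] = [azomethane]₀ × e^(-kt)
Step 2: [azomethane] = 4.7 × e^(-0.35 × 17)
Step 3: [azomethane] = 4.7 × e^(-5.95)
Step 4: [azomethane] = 4.7 × 0.00260584 = 0.01225 M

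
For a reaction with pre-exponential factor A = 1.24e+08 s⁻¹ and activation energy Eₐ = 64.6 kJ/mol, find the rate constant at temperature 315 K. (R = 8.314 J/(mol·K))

2.40e-03 s⁻¹

Step 1: Use the Arrhenius equation: k = A × exp(-Eₐ/RT)
Step 2: Convert Eₐ to J/mol: 64.6 kJ/mol = 64600 J/mol
Step 3: Calculate the exponent: -Eₐ/(RT) = -64600/(8.314 × 315) = -24.66675
Step 4: k = 1.24e+08 × exp(-24.66675)
Step 5: k = 1.24e+08 × 1.93806e-11 = 2.4032e-03 s⁻¹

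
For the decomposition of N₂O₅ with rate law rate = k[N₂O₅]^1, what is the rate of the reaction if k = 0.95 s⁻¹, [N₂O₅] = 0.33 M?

0.3135 M/s

Step 1: Identify the rate law: rate = k[N₂O₅]^1
Step 2: Substitute values: rate = 0.95 × (0.33)^1
Step 3: Calculate: rate = 0.95 × 0.33 = 0.3135 M/s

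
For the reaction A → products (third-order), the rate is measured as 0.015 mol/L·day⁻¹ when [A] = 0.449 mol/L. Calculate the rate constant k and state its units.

0.1657 (mol/L)⁻²·day⁻¹

Step 1: rate = k[A]^3, so k = rate / [A]^3.
Step 2: k = 0.015 / (0.449)^3 = 0.015 / 0.09052.
Step 3: k = 0.1657 (mol/L)⁻²·day⁻¹.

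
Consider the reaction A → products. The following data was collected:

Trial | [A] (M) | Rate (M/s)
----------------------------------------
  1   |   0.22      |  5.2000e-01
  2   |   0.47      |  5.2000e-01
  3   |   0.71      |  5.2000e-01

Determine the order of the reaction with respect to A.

zeroth order (0)

Step 1: Compare trials - when concentration changes, rate stays constant.
Step 2: rate₂/rate₁ = 5.2000e-01/5.2000e-01 = 1
Step 3: [A]₂/[A]₁ = 0.47/0.22 = 2.136
Step 4: Since rate ratio ≈ (conc ratio)^0, the reaction is zeroth order.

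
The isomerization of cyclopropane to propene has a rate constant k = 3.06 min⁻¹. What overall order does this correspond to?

first order (1)

Step 1: The units of k for an nth-order reaction are (concentration)^(1-n)·(time)⁻¹.
Step 2: Here k has units min⁻¹, so the concentration exponent is 0.
Step 3: 1 - n = 0 ⇒ n = 1. The reaction is first order.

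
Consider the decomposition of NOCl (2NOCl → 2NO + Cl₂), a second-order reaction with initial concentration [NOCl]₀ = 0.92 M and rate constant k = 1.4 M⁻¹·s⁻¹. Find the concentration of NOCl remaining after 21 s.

0.0328 M

Step 1: For a second-order reaction: 1/[NOCl] = 1/[NOCl]₀ + kt
Step 2: 1/[NOCl] = 1/0.92 + 1.4 × 21
Step 3: 1/[NOCl] = 1.087 + 29.4 = 30.49
Step 4: [NOCl] = 1/30.49 = 0.0328 M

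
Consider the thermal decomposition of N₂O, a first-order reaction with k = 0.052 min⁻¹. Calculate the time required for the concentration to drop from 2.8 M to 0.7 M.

26.66 min

Step 1: For first-order: t = ln([N₂O]₀/[N₂O])/k
Step 2: t = ln(2.8/0.7)/0.052
Step 3: t = ln(4)/0.052
Step 4: t = 1.386/0.052 = 26.66 min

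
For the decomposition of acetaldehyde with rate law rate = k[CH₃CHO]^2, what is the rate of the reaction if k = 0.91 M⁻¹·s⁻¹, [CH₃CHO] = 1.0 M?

0.91 M/s

Step 1: Identify the rate law: rate = k[CH₃CHO]^2
Step 2: Substitute values: rate = 0.91 × (1.0)^2
Step 3: Calculate: rate = 0.91 × 1 = 0.91 M/s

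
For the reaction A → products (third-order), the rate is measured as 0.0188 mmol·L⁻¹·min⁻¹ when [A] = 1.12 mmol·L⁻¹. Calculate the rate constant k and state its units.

0.01338 (mmol·L⁻¹)⁻²·min⁻¹

Step 1: rate = k[A]^3, so k = rate / [A]^3.
Step 2: k = 0.0188 / (1.12)^3 = 0.0188 / 1.405.
Step 3: k = 0.01338 (mmol·L⁻¹)⁻²·min⁻¹.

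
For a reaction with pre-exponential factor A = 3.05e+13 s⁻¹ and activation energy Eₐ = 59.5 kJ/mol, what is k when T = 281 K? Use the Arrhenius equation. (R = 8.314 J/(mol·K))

2.65e+02 s⁻¹

Step 1: Use the Arrhenius equation: k = A × exp(-Eₐ/RT)
Step 2: Convert Eₐ to J/mol: 59.5 kJ/mol = 59500 J/mol
Step 3: Calculate the exponent: -Eₐ/(RT) = -59500/(8.314 × 281) = -25.46834
Step 4: k = 3.05e+13 × exp(-25.46834)
Step 5: k = 3.05e+13 × 8.69442e-12 = 2.6518e+02 s⁻¹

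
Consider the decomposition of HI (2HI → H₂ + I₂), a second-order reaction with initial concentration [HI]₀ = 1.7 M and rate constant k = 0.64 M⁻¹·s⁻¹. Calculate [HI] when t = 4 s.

0.3176 M

Step 1: For a second-order reaction: 1/[HI] = 1/[HI]₀ + kt
Step 2: 1/[HI] = 1/1.7 + 0.64 × 4
Step 3: 1/[HI] = 0.5882 + 2.56 = 3.148
Step 4: [HI] = 1/3.148 = 0.3176 M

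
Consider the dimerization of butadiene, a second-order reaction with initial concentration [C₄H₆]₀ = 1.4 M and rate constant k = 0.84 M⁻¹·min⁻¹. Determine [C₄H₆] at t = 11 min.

0.1005 M

Step 1: For a second-order reaction: 1/[C₄H₆] = 1/[C₄H₆]₀ + kt
Step 2: 1/[C₄H₆] = 1/1.4 + 0.84 × 11
Step 3: 1/[C₄H₆] = 0.7143 + 9.24 = 9.954
Step 4: [C₄H₆] = 1/9.954 = 0.1005 M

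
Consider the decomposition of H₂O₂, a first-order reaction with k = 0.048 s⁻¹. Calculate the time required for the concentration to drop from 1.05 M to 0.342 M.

23.37 s

Step 1: For first-order: t = ln([H₂O₂]₀/[H₂O₂])/k
Step 2: t = ln(1.05/0.342)/0.048
Step 3: t = ln(3.07)/0.048
Step 4: t = 1.122/0.048 = 23.37 s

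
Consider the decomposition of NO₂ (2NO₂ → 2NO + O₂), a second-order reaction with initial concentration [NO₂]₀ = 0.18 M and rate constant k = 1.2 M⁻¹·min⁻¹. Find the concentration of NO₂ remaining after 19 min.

0.03527 M

Step 1: For a second-order reaction: 1/[NO₂] = 1/[NO₂]₀ + kt
Step 2: 1/[NO₂] = 1/0.18 + 1.2 × 19
Step 3: 1/[NO₂] = 5.556 + 22.8 = 28.36
Step 4: [NO₂] = 1/28.36 = 0.03527 M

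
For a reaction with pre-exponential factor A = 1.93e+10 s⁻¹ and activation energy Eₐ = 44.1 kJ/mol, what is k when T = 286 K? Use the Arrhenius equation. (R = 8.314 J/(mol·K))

1.70e+02 s⁻¹

Step 1: Use the Arrhenius equation: k = A × exp(-Eₐ/RT)
Step 2: Convert Eₐ to J/mol: 44.1 kJ/mol = 44100 J/mol
Step 3: Calculate the exponent: -Eₐ/(RT) = -44100/(8.314 × 286) = -18.54652
Step 4: k = 1.93e+10 × exp(-18.54652)
Step 5: k = 1.93e+10 × 8.81757e-09 = 1.7018e+02 s⁻¹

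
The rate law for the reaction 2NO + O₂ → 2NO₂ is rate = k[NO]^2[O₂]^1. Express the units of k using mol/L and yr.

(mol/L)⁻²·yr⁻¹

Step 1: Overall order = 2 + 1 = 3.
Step 2: rate has units mol/L·yr⁻¹; [NO]^2[O₂]^1 has units (mol/L)^3.
Step 3: k = rate/([NO]^2[O₂]^1), so units of k = (mol/L)^(1-3)·yr⁻¹ = (mol/L)⁻²·yr⁻¹.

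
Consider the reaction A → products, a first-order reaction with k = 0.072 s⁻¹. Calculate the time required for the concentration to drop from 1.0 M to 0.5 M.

9.627 s

Step 1: For first-order: t = ln([A]₀/[A])/k
Step 2: t = ln(1.0/0.5)/0.072
Step 3: t = ln(2)/0.072
Step 4: t = 0.6931/0.072 = 9.627 s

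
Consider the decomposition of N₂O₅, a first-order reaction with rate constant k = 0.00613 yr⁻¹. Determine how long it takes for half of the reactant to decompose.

113.1 yr

Step 1: For a first-order reaction, t₁/₂ = ln(2)/k
Step 2: t₁/₂ = ln(2)/0.00613
Step 3: t₁/₂ = 0.6931/0.00613 = 113.1 yr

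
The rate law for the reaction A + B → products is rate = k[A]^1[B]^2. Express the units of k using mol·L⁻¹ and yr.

(mol·L⁻¹)⁻²·yr⁻¹

Step 1: Overall order = 1 + 2 = 3.
Step 2: rate has units mol·L⁻¹·yr⁻¹; [A]^1[B]^2 has units (mol·L⁻¹)^3.
Step 3: k = rate/([A]^1[B]^2), so units of k = (mol·L⁻¹)^(1-3)·yr⁻¹ = (mol·L⁻¹)⁻²·yr⁻¹.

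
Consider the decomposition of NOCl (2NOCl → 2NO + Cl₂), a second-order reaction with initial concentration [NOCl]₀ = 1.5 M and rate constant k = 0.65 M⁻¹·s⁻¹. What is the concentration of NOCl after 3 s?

0.3822 M

Step 1: For a second-order reaction: 1/[NOCl] = 1/[NOCl]₀ + kt
Step 2: 1/[NOCl] = 1/1.5 + 0.65 × 3
Step 3: 1/[NOCl] = 0.6667 + 1.95 = 2.617
Step 4: [NOCl] = 1/2.617 = 0.3822 M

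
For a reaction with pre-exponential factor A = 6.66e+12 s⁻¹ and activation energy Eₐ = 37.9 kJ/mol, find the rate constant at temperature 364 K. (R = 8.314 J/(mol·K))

2.42e+07 s⁻¹

Step 1: Use the Arrhenius equation: k = A × exp(-Eₐ/RT)
Step 2: Convert Eₐ to J/mol: 37.9 kJ/mol = 37900 J/mol
Step 3: Calculate the exponent: -Eₐ/(RT) = -37900/(8.314 × 364) = -12.52356
Step 4: k = 6.66e+12 × exp(-12.52356)
Step 5: k = 6.66e+12 × 3.63988e-06 = 2.4242e+07 s⁻¹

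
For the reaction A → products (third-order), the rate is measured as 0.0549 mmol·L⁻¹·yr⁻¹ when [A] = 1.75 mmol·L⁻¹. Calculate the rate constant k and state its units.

0.01024 (mmol·L⁻¹)⁻²·yr⁻¹

Step 1: rate = k[A]^3, so k = rate / [A]^3.
Step 2: k = 0.0549 / (1.75)^3 = 0.0549 / 5.359.
Step 3: k = 0.01024 (mmol·L⁻¹)⁻²·yr⁻¹.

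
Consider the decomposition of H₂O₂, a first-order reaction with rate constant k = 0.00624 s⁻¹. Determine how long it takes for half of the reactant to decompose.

111.1 s

Step 1: For a first-order reaction, t₁/₂ = ln(2)/k
Step 2: t₁/₂ = ln(2)/0.00624
Step 3: t₁/₂ = 0.6931/0.00624 = 111.1 s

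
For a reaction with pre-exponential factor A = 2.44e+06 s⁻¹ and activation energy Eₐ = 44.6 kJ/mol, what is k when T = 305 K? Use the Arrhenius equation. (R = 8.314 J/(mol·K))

5.61e-02 s⁻¹

Step 1: Use the Arrhenius equation: k = A × exp(-Eₐ/RT)
Step 2: Convert Eₐ to J/mol: 44.6 kJ/mol = 44600 J/mol
Step 3: Calculate the exponent: -Eₐ/(RT) = -44600/(8.314 × 305) = -17.58835
Step 4: k = 2.44e+06 × exp(-17.58835)
Step 5: k = 2.44e+06 × 2.29867e-08 = 5.6088e-02 s⁻¹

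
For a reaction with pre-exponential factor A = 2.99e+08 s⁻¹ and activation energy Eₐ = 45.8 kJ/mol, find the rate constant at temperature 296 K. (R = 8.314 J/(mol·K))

2.47e+00 s⁻¹

Step 1: Use the Arrhenius equation: k = A × exp(-Eₐ/RT)
Step 2: Convert Eₐ to J/mol: 45.8 kJ/mol = 45800 J/mol
Step 3: Calculate the exponent: -Eₐ/(RT) = -45800/(8.314 × 296) = -18.61074
Step 4: k = 2.99e+08 × exp(-18.61074)
Step 5: k = 2.99e+08 × 8.26910e-09 = 2.4725e+00 s⁻¹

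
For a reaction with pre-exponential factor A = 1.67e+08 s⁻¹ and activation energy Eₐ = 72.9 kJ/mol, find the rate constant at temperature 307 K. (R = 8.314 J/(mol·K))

6.59e-05 s⁻¹

Step 1: Use the Arrhenius equation: k = A × exp(-Eₐ/RT)
Step 2: Convert Eₐ to J/mol: 72.9 kJ/mol = 72900 J/mol
Step 3: Calculate the exponent: -Eₐ/(RT) = -72900/(8.314 × 307) = -28.56138
Step 4: k = 1.67e+08 × exp(-28.56138)
Step 5: k = 1.67e+08 × 3.94412e-13 = 6.5867e-05 s⁻¹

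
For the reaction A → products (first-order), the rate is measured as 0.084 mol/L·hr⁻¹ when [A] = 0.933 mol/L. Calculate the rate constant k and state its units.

0.09003 hr⁻¹

Step 1: rate = k[A]^1, so k = rate / [A]^1.
Step 2: k = 0.084 / (0.933)^1 = 0.084 / 0.933.
Step 3: k = 0.09003 hr⁻¹.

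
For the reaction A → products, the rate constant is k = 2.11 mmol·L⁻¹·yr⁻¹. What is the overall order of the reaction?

zeroth order (0)

Step 1: The units of k for an nth-order reaction are (concentration)^(1-n)·(time)⁻¹.
Step 2: Here k has units mmol·L⁻¹·yr⁻¹, so the concentration exponent is 1.
Step 3: 1 - n = 1 ⇒ n = 0. The reaction is zeroth order.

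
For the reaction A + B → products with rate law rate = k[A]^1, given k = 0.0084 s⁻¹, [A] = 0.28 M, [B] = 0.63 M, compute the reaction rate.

0.002352 M/s

Step 1: The rate law is rate = k[A]^1
Step 2: Note that the rate does not depend on [B] (zero order in B).
Step 3: rate = 0.0084 × (0.28)^1 = 0.002352 M/s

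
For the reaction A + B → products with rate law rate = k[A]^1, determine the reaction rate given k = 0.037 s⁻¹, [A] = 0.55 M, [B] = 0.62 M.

0.02035 M/s

Step 1: The rate law is rate = k[A]^1
Step 2: Note that the rate does not depend on [B] (zero order in B).
Step 3: rate = 0.037 × (0.55)^1 = 0.02035 M/s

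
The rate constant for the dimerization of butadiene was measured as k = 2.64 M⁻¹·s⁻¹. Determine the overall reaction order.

second order (2)

Step 1: The units of k for an nth-order reaction are (concentration)^(1-n)·(time)⁻¹.
Step 2: Here k has units M⁻¹·s⁻¹, so the concentration exponent is -1.
Step 3: 1 - n = -1 ⇒ n = 2. The reaction is second order.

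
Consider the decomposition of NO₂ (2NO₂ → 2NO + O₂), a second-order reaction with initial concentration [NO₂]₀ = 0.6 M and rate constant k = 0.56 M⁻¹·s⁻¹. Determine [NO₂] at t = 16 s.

0.0941 M

Step 1: For a second-order reaction: 1/[NO₂] = 1/[NO₂]₀ + kt
Step 2: 1/[NO₂] = 1/0.6 + 0.56 × 16
Step 3: 1/[NO₂] = 1.667 + 8.96 = 10.63
Step 4: [NO₂] = 1/10.63 = 0.0941 M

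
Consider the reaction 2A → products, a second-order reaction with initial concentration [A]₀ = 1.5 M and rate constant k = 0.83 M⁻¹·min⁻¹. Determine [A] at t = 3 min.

0.3168 M

Step 1: For a second-order reaction: 1/[A] = 1/[A]₀ + kt
Step 2: 1/[A] = 1/1.5 + 0.83 × 3
Step 3: 1/[A] = 0.6667 + 2.49 = 3.157
Step 4: [A] = 1/3.157 = 0.3168 M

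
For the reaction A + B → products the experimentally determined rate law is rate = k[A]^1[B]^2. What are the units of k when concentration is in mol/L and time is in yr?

(mol/L)⁻²·yr⁻¹

Step 1: Overall order = 1 + 2 = 3.
Step 2: rate has units mol/L·yr⁻¹; [A]^1[B]^2 has units (mol/L)^3.
Step 3: k = rate/([A]^1[B]^2), so units of k = (mol/L)^(1-3)·yr⁻¹ = (mol/L)⁻²·yr⁻¹.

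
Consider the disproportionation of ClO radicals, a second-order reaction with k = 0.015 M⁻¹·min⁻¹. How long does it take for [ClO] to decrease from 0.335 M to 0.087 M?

567.3 min

Step 1: For second-order: t = (1/[ClO] - 1/[ClO]₀)/k
Step 2: t = (1/0.087 - 1/0.335)/0.015
Step 3: t = (11.49 - 2.985)/0.015
Step 4: t = 8.509/0.015 = 567.3 min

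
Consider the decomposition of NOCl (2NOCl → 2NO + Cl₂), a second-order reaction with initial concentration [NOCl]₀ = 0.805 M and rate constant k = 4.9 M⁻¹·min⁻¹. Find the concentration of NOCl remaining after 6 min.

0.03263 M

Step 1: For a second-order reaction: 1/[NOCl] = 1/[NOCl]₀ + kt
Step 2: 1/[NOCl] = 1/0.805 + 4.9 × 6
Step 3: 1/[NOCl] = 1.242 + 29.4 = 30.64
Step 4: [NOCl] = 1/30.64 = 0.03263 M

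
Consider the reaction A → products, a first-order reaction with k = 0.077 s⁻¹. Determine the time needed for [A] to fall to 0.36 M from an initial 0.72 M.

9.002 s

Step 1: For first-order: t = ln([A]₀/[A])/k
Step 2: t = ln(0.72/0.36)/0.077
Step 3: t = ln(2)/0.077
Step 4: t = 0.6931/0.077 = 9.002 s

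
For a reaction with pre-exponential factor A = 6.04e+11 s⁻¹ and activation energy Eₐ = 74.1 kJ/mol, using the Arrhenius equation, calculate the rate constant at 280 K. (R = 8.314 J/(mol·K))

9.06e-03 s⁻¹

Step 1: Use the Arrhenius equation: k = A × exp(-Eₐ/RT)
Step 2: Convert Eₐ to J/mol: 74.1 kJ/mol = 74100 J/mol
Step 3: Calculate the exponent: -Eₐ/(RT) = -74100/(8.314 × 280) = -31.83099
Step 4: k = 6.04e+11 × exp(-31.83099)
Step 5: k = 6.04e+11 × 1.49960e-14 = 9.0576e-03 s⁻¹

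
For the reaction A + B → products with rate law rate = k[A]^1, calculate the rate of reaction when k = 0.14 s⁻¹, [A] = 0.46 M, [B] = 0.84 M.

0.0644 M/s

Step 1: The rate law is rate = k[A]^1
Step 2: Note that the rate does not depend on [B] (zero order in B).
Step 3: rate = 0.14 × (0.46)^1 = 0.0644 M/s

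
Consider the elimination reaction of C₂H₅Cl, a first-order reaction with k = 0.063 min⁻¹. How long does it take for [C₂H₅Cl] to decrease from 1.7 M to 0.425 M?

22 min

Step 1: For first-order: t = ln([C₂H₅Cl]₀/[C₂H₅Cl])/k
Step 2: t = ln(1.7/0.425)/0.063
Step 3: t = ln(4)/0.063
Step 4: t = 1.386/0.063 = 22 min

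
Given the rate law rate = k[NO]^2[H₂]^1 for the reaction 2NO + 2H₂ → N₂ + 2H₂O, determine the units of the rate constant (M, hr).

M⁻²·hr⁻¹

Step 1: Overall order = 2 + 1 = 3.
Step 2: rate has units M·hr⁻¹; [NO]^2[H₂]^1 has units M^3.
Step 3: k = rate/([NO]^2[H₂]^1), so units of k = M^(1-3)·hr⁻¹ = M⁻²·hr⁻¹.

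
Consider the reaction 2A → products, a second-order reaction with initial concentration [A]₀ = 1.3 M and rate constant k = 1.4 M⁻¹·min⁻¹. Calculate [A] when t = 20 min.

0.03476 M

Step 1: For a second-order reaction: 1/[A] = 1/[A]₀ + kt
Step 2: 1/[A] = 1/1.3 + 1.4 × 20
Step 3: 1/[A] = 0.7692 + 28 = 28.77
Step 4: [A] = 1/28.77 = 0.03476 M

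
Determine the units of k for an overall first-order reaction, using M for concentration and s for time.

s⁻¹

Step 1: For overall order n, rate = k × (concentration)^n.
Step 2: Rate has units M·s⁻¹; concentration term has units M^1.
Step 3: k = rate / (concentration)^n, so units of k = M^(1-1)·s⁻¹ = s⁻¹.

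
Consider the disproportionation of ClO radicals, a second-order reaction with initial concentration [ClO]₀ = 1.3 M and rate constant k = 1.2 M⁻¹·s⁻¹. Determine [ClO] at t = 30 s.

0.0272 M

Step 1: For a second-order reaction: 1/[ClO] = 1/[ClO]₀ + kt
Step 2: 1/[ClO] = 1/1.3 + 1.2 × 30
Step 3: 1/[ClO] = 0.7692 + 36 = 36.77
Step 4: [ClO] = 1/36.77 = 0.0272 M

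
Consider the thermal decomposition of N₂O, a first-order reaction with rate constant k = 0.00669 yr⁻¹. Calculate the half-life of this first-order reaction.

103.6 yr

Step 1: For a first-order reaction, t₁/₂ = ln(2)/k
Step 2: t₁/₂ = ln(2)/0.00669
Step 3: t₁/₂ = 0.6931/0.00669 = 103.6 yr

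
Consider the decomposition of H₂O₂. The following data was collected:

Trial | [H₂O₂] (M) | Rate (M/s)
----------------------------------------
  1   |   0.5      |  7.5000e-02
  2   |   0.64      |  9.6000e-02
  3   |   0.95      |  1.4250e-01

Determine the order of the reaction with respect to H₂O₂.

first order (1)

Step 1: Compare trials to find order n where rate₂/rate₁ = ([H₂O₂]₂/[H₂O₂]₁)^n
Step 2: rate₂/rate₁ = 9.6000e-02/7.5000e-02 = 1.28
Step 3: [H₂O₂]₂/[H₂O₂]₁ = 0.64/0.5 = 1.28
Step 4: n = ln(1.28)/ln(1.28) = 1.00 ≈ 1
Step 5: The reaction is first order in H₂O₂.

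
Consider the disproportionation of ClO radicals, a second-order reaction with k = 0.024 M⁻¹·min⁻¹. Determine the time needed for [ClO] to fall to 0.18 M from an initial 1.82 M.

208.6 min

Step 1: For second-order: t = (1/[ClO] - 1/[ClO]₀)/k
Step 2: t = (1/0.18 - 1/1.82)/0.024
Step 3: t = (5.556 - 0.5495)/0.024
Step 4: t = 5.006/0.024 = 208.6 min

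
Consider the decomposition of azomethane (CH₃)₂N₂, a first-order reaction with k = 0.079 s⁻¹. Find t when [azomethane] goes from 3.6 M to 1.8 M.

8.774 s

Step 1: For first-order: t = ln([azomethane]₀/[azomethane])/k
Step 2: t = ln(3.6/1.8)/0.079
Step 3: t = ln(2)/0.079
Step 4: t = 0.6931/0.079 = 8.774 s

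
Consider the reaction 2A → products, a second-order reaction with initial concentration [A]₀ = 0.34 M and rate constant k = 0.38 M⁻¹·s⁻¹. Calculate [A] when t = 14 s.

0.121 M

Step 1: For a second-order reaction: 1/[A] = 1/[A]₀ + kt
Step 2: 1/[A] = 1/0.34 + 0.38 × 14
Step 3: 1/[A] = 2.941 + 5.32 = 8.261
Step 4: [A] = 1/8.261 = 0.121 M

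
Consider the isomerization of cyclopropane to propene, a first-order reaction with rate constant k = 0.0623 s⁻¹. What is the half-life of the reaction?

11.13 s

Step 1: For a first-order reaction, t₁/₂ = ln(2)/k
Step 2: t₁/₂ = ln(2)/0.0623
Step 3: t₁/₂ = 0.6931/0.0623 = 11.13 s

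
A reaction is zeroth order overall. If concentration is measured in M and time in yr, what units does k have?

M·yr⁻¹

Step 1: For overall order n, rate = k × (concentration)^n.
Step 2: Rate has units M·yr⁻¹; concentration term has units M^0.
Step 3: k = rate / (concentration)^n, so units of k = M^(1-0)·yr⁻¹ = M·yr⁻¹.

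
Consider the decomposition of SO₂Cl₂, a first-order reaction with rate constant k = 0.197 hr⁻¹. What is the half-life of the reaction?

3.519 hr

Step 1: For a first-order reaction, t₁/₂ = ln(2)/k
Step 2: t₁/₂ = ln(2)/0.197
Step 3: t₁/₂ = 0.6931/0.197 = 3.519 hr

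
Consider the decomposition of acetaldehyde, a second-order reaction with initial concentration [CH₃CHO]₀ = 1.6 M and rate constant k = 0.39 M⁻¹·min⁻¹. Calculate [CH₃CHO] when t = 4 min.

0.4577 M

Step 1: For a second-order reaction: 1/[CH₃CHO] = 1/[CH₃CHO]₀ + kt
Step 2: 1/[CH₃CHO] = 1/1.6 + 0.39 × 4
Step 3: 1/[CH₃CHO] = 0.625 + 1.56 = 2.185
Step 4: [CH₃CHO] = 1/2.185 = 0.4577 M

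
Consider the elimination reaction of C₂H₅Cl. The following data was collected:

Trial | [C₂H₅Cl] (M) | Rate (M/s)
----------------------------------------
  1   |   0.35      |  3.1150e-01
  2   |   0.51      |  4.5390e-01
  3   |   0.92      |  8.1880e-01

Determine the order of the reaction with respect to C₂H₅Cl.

first order (1)

Step 1: Compare trials to find order n where rate₂/rate₁ = ([C₂H₅Cl]₂/[C₂H₅Cl]₁)^n
Step 2: rate₂/rate₁ = 4.5390e-01/3.1150e-01 = 1.457
Step 3: [C₂H₅Cl]₂/[C₂H₅Cl]₁ = 0.51/0.35 = 1.457
Step 4: n = ln(1.457)/ln(1.457) = 1.00 ≈ 1
Step 5: The reaction is first order in C₂H₅Cl.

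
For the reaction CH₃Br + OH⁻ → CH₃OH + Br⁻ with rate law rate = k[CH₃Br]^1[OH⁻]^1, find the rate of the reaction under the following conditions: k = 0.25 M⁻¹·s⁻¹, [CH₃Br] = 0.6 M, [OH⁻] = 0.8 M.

0.12 M/s

Step 1: The rate law is rate = k[CH₃Br]^1[OH⁻]^1
Step 2: Substitute: rate = 0.25 × (0.6)^1 × (0.8)^1
Step 3: rate = 0.25 × 0.6 × 0.8 = 0.12 M/s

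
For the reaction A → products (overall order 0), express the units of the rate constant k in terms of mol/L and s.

mol/L·s⁻¹

Step 1: For overall order n, rate = k × (concentration)^n.
Step 2: Rate has units mol/L·s⁻¹; concentration term has units (mol/L)^0.
Step 3: k = rate / (concentration)^n, so units of k = (mol/L)^(1-0)·s⁻¹ = mol/L·s⁻¹.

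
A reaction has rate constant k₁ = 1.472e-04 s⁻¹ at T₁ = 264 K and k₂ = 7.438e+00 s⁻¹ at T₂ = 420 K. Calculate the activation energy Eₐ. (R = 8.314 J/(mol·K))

64.0 kJ/mol

Step 1: Use the two-temperature Arrhenius form: ln(k₂/k₁) = -Eₐ/R × (1/T₂ - 1/T₁)
Step 2: ln(k₂/k₁) = ln(7.438e+00/1.472e-04) = ln(50529.9) = 10.8303
Step 3: 1/T₂ - 1/T₁ = 1/420 - 1/264 = -1.406926e-03 K⁻¹
Step 4: Eₐ = -R × ln(k₂/k₁) / (1/T₂ - 1/T₁) = -8.314 × 10.8303 / -1.406926e-03
Step 5: Eₐ = 6.4000e+04 J/mol = 64.0 kJ/mol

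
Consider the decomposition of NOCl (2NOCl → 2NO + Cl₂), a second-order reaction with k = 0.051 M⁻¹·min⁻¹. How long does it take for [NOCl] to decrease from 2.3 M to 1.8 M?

2.368 min

Step 1: For second-order: t = (1/[NOCl] - 1/[NOCl]₀)/k
Step 2: t = (1/1.8 - 1/2.3)/0.051
Step 3: t = (0.5556 - 0.4348)/0.051
Step 4: t = 0.1208/0.051 = 2.368 min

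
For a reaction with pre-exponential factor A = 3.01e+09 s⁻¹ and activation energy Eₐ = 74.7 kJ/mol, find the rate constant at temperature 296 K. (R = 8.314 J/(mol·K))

1.98e-04 s⁻¹

Step 1: Use the Arrhenius equation: k = A × exp(-Eₐ/RT)
Step 2: Convert Eₐ to J/mol: 74.7 kJ/mol = 74700 J/mol
Step 3: Calculate the exponent: -Eₐ/(RT) = -74700/(8.314 × 296) = -30.35421
Step 4: k = 3.01e+09 × exp(-30.35421)
Step 5: k = 3.01e+09 × 6.56650e-14 = 1.9765e-04 s⁻¹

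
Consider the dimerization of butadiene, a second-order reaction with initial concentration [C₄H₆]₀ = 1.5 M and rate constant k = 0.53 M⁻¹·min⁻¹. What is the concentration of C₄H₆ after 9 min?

0.1839 M

Step 1: For a second-order reaction: 1/[C₄H₆] = 1/[C₄H₆]₀ + kt
Step 2: 1/[C₄H₆] = 1/1.5 + 0.53 × 9
Step 3: 1/[C₄H₆] = 0.6667 + 4.77 = 5.437
Step 4: [C₄H₆] = 1/5.437 = 0.1839 M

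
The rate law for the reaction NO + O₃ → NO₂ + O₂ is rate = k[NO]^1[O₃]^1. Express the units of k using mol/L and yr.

(mol/L)⁻¹·yr⁻¹

Step 1: Overall order = 1 + 1 = 2.
Step 2: rate has units mol/L·yr⁻¹; [NO]^1[O₃]^1 has units (mol/L)^2.
Step 3: k = rate/([NO]^1[O₃]^1), so units of k = (mol/L)^(1-2)·yr⁻¹ = (mol/L)⁻¹·yr⁻¹.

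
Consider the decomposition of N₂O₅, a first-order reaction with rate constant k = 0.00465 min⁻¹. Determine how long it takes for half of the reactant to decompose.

149.1 min

Step 1: For a first-order reaction, t₁/₂ = ln(2)/k
Step 2: t₁/₂ = ln(2)/0.00465
Step 3: t₁/₂ = 0.6931/0.00465 = 149.1 min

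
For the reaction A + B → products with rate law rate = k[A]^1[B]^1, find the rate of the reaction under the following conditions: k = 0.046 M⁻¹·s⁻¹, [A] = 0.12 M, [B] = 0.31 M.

0.001711 M/s

Step 1: The rate law is rate = k[A]^1[B]^1
Step 2: Substitute: rate = 0.046 × (0.12)^1 × (0.31)^1
Step 3: rate = 0.046 × 0.12 × 0.31 = 0.0017112 M/s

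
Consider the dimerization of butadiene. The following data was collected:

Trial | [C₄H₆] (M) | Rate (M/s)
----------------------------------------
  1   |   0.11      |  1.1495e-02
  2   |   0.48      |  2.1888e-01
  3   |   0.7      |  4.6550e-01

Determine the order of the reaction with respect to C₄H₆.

second order (2)

Step 1: Compare trials to find order n where rate₂/rate₁ = ([C₄H₆]₂/[C₄H₆]₁)^n
Step 2: rate₂/rate₁ = 2.1888e-01/1.1495e-02 = 19.04
Step 3: [C₄H₆]₂/[C₄H₆]₁ = 0.48/0.11 = 4.364
Step 4: n = ln(19.04)/ln(4.364) = 2.00 ≈ 2
Step 5: The reaction is second order in C₄H₆.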